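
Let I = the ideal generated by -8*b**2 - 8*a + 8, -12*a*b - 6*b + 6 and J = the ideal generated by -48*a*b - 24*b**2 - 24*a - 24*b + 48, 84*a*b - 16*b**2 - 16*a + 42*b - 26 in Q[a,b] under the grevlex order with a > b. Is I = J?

Two ideals are equal iff their reduced Gröbner bases coincide (the reduced basis is unique for a fixed ordering).
Buchberger on the first generating set:
f_1 = -8*b**2 - 8*a + 8, LT = b**2.
f_2 = -12*a*b - 6*b + 6, LT = a*b.

S(f_1,f_2): lcm = a*b**2. S = a**2 - 1/2*b**2 - a + 1/2*b.
  leading term a**2: no divisor's leading term divides it; move a**2 to the remainder.
  leading term b**2: subtract (1/16)·f_1 from -1/2*b**2 - a + 1/2*b → -1/2*a + 1/2*b - 1/2
  leading term a: no divisor's leading term divides it; move -1/2*a to the remainder.
  leading term b: no divisor's leading term divides it; move 1/2*b to the remainder.
  leading term 1: no divisor's leading term divides it; move -1/2 to the remainder.
  remainder a**2 - 1/2*a + 1/2*b - 1/2 ≠ 0; add g_3 = a**2 - 1/2*a + 1/2*b - 1/2 to the basis.

The other S-polynomials (S(f_1,g_3), S(f_2,g_3)) all reduce to 0 modulo the current basis, so we have a Gröbner basis.
Inter-reduce: drop elements whose leading term is divisible by another's, tail-reduce, and make monic.
Reduced Gröbner basis: {a**2 - 1/2*a + 1/2*b - 1/2, a*b + 1/2*b - 1/2, b**2 + a - 1}.

Buchberger on the second generating set:
h_1 = -48*a*b - 24*b**2 - 24*a - 24*b + 48, LT = a*b.
h_2 = 84*a*b - 16*b**2 - 16*a + 42*b - 26, LT = a*b.

S(h_1,h_2): lcm = a*b. S = 29/42*b**2 + 29/42*a - 29/42.
  leading term b**2: no divisor's leading term divides it; move 29/42*b**2 to the remainder.
  leading term a: no divisor's leading term divides it; move 29/42*a to the remainder.
  leading term 1: no divisor's leading term divides it; move -29/42 to the remainder.
  remainder 29/42*b**2 + 29/42*a - 29/42 ≠ 0; add k_3 = 29/42*b**2 + 29/42*a - 29/42 to the basis.

S(h_1,k_3): lcm = a*b**2. S = 1/2*b**3 - a**2 + 1/2*a*b + 1/2*b**2 + a - b.
  leading term b**3: subtract (21/29*b)·k_3 from 1/2*b**3 - a**2 + 1/2*a*b + 1/2*b**2 + a - b → -a**2 + 1/2*b**2 + a - 1/2*b
  leading term a**2: no divisor's leading term divides it; move -a**2 to the remainder.
  leading term b**2: subtract (21/29)·k_3 from 1/2*b**2 + a - 1/2*b → 1/2*a - 1/2*b + 1/2
  leading term a: no divisor's leading term divides it; move 1/2*a to the remainder.
  leading term b: no divisor's leading term divides it; move -1/2*b to the remainder.
  leading term 1: no divisor's leading term divides it; move 1/2 to the remainder.
  remainder -a**2 + 1/2*a - 1/2*b + 1/2 ≠ 0; add k_4 = -a**2 + 1/2*a - 1/2*b + 1/2 to the basis.

The other S-polynomials (S(h_2,k_3), S(h_1,k_4), S(h_2,k_4), S(k_3,k_4)) all reduce to 0 modulo the current basis, so we have a Gröbner basis.
Inter-reduce: drop elements whose leading term is divisible by another's, tail-reduce, and make monic.
Reduced Gröbner basis: {a**2 - 1/2*a + 1/2*b - 1/2, a*b + 1/2*b - 1/2, b**2 + a - 1}.

These coincide, so the ideals are equal.
The same test decides containment: I ⊆ J iff every generator of I reduces to 0 modulo a Gröbner basis of J.

Yes, the ideals are equal.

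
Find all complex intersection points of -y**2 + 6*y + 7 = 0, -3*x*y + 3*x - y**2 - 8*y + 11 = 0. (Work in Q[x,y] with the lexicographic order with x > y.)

Compute a lex Gröbner basis by Buchberger's algorithm.
f_1 = -y**2 + 6*y + 7, LT = y**2.
f_2 = -3*x*y + 3*x - y**2 - 8*y + 11, LT = x*y.

S(f_1,f_2): lcm = x*y**2. S = -5*x*y - 7*x - 1/3*y**3 - 8/3*y**2 + 11/3*y.
  leading term x*y: subtract (5/3)·f_2 from -5*x*y - 7*x - 1/3*y**3 - 8/3*y**2 + 11/3*y → -12*x - 1/3*y**3 - y**2 + 17*y - 55/3
  leading term x: no divisor's leading term divides it; move -12*x to the remainder.
  leading term y**3: subtract (1/3*y)·f_1 from -1/3*y**3 - y**2 + 17*y - 55/3 → -3*y**2 + 44/3*y - 55/3
  leading term y**2: subtract (3)·f_1 from -3*y**2 + 44/3*y - 55/3 → -10/3*y - 118/3
  leading term y: no divisor's leading term divides it; move -10/3*y to the remainder.
  leading term 1: no divisor's leading term divides it; move -118/3 to the remainder.
  remainder -12*x - 10/3*y - 118/3 ≠ 0; add h_3 = -12*x - 10/3*y - 118/3 to the basis.

The other S-polynomials (S(f_1,h_3), S(f_2,h_3)) all reduce to 0 modulo the current basis, so we have a Gröbner basis.
Inter-reduce: drop elements whose leading term is divisible by another's, tail-reduce, and make monic.
Reduced Gröbner basis: {x + 5/18*y + 59/18, y**2 - 6*y - 7}.

Since the basis is lex-ordered, y**2 - 6*y - 7 is univariate in y. Its roots are {-1, 7}. Back-substituting each root into the other basis elements fixes the other coordinates.
  y = -1: the earlier basis element becomes x + 3 = 0, giving x = -3 — point (-3, -1).
  y = 7: the earlier basis element becomes x + 47/9 = 0, giving x = -47/9 — point (-47/9, 7).
Substituting each solution back into the original system confirms all equations vanish.

{(-3, -1), (-47/9, 7)}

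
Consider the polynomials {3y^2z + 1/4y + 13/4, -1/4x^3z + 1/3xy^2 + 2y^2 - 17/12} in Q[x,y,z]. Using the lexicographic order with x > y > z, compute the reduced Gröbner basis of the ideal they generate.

f_1 = 3y^2z + 1/4y + 13/4, LT = y^2z.
f_2 = -1/4x^3z + 1/3xy^2 + 2y^2 - 17/12, LT = x^3z.

S(f_1,f_2): lcm = x^3y^2z. S = 1/12x^3y + 13/12x^3 + 4/3xy^4 + 8y^4 - 17/3y^2.
  leading term x^3y: no divisor's leading term divides it; move 1/12x^3y to the remainder.
  leading term x^3: no divisor's leading term divides it; move 13/12x^3 to the remainder.
  leading term xy^4: no divisor's leading term divides it; move 4/3xy^4 to the remainder.
  leading term y^4: no divisor's leading term divides it; move 8y^4 to the remainder.
  leading term y^2: no divisor's leading term divides it; move -17/3y^2 to the remainder.
  remainder 1/12x^3y + 13/12x^3 + 4/3xy^4 + 8y^4 - 17/3y^2 ≠ 0; add g_3 = 1/12x^3y + 13/12x^3 + 4/3xy^4 + 8y^4 - 17/3y^2 to the basis.

The other S-polynomials (S(f_1,g_3), S(f_2,g_3)) all reduce to 0 modulo the current basis, so we have a Gröbner basis.

G = {x^3y + 13x^3 + 16xy^4 + 96y^4 - 68y^2, x^3z - 4/3xy^2 - 8y^2 + 17/3, y^2z + 1/12y + 13/12}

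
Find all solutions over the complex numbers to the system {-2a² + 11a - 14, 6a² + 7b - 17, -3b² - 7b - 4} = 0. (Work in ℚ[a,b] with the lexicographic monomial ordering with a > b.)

Compute a lex Gröbner basis by Buchberger's algorithm.
f_1 = -2a² + 11a - 14, LT = a².
f_2 = 6a² + 7b - 17, LT = a².
f_3 = -3b² - 7b - 4, LT = b².

S(f_1,f_2): lcm = a². S = -11/2a - 7/6b + 59/6.
  leading term a: no divisor's leading term divides it; move -11/2a to the remainder.
  leading term b: no divisor's leading term divides it; move -7/6b to the remainder.
  leading term 1: no divisor's leading term divides it; move 59/6 to the remainder.
  remainder -11/2a - 7/6b + 59/6 ≠ 0; add h_4 = -11/2a - 7/6b + 59/6 to the basis.

S(f_1,h_4): lcm = a². S = -7/33ab - 245/66a + 7.
  leading term ab: subtract (14/363b)·h_4 from -7/33ab - 245/66a + 7 → -245/66a + 49/1089b² - 413/1089b + 7
  leading term a: subtract (245/363)·h_4 from -245/66a + 49/1089b² - 413/1089b + 7 → 49/1089b² + 889/2178b + 791/2178
  leading term b²: subtract (-49/3267)·f_3 from 49/1089b² + 889/2178b + 791/2178 → 1981/6534b + 1981/6534
  leading term b: no divisor's leading term divides it; move 1981/6534b to the remainder.
  leading term 1: no divisor's leading term divides it; move 1981/6534 to the remainder.
  remainder 1981/6534b + 1981/6534 ≠ 0; add h_5 = 1981/6534b + 1981/6534 to the basis.

The other S-polynomials (S(f_1,f_3), S(f_2,f_3), S(f_2,h_4), S(f_3,h_4), S(f_1,h_5), S(f_2,h_5), S(f_3,h_5), S(h_4,h_5)) all reduce to 0 modulo the current basis, so we have a Gröbner basis.
Inter-reduce: drop elements whose leading term is divisible by another's, tail-reduce, and make monic.
Reduced Gröbner basis: {a - 2, b + 1}.

A lex Gröbner basis eliminates variables successively. Here b + 1 depends only on b, with roots {-1}; lifting each root through the earlier basis elements recovers the full solutions.
  b = -1: the earlier basis element becomes a - 2 = 0, giving a = 2 — point (2, -1).
Each listed point satisfies every original equation (direct substitution).

{(2, -1)}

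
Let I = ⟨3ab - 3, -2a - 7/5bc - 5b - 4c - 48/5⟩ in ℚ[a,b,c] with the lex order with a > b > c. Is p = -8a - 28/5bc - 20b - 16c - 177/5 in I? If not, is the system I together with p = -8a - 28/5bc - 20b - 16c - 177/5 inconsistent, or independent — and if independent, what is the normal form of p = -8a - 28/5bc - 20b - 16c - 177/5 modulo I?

First compute the reduced Gröbner basis of I by Buchberger's algorithm.
f_1 = 3ab - 3, LT = ab.
f_2 = -2a - 7/5bc - 5b - 4c - 48/5, LT = a.

S(f_1,f_2): lcm = ab. S = -7/10b²c - 5/2b² - 2bc - 24/5b - 1.
  leading term b²c: no divisor's leading term divides it; move -7/10b²c to the remainder.
  leading term b²: no divisor's leading term divides it; move -5/2b² to the remainder.
  leading term bc: no divisor's leading term divides it; move -2bc to the remainder.
  leading term b: no divisor's leading term divides it; move -24/5b to the remainder.
  leading term 1: no divisor's leading term divides it; move -1 to the remainder.
  remainder -7/10b²c - 5/2b² - 2bc - 24/5b - 1 ≠ 0; add h_3 = -7/10b²c - 5/2b² - 2bc - 24/5b - 1 to the basis.

The other S-polynomials (S(f_1,h_3), S(f_2,h_3)) all reduce to 0 modulo the current basis, so we have a Gröbner basis.
Inter-reduce: drop elements whose leading term is divisible by another's, tail-reduce, and make monic.
Reduced Gröbner basis: {a + 7/10bc + 5/2b + 2c + 24/5, b²c + 25/7b² + 20/7bc + 48/7b + 10/7}.
Label its elements g_1 = a + 7/10bc + 5/2b + 2c + 24/5, g_2 = b²c + 25/7b² + 20/7bc + 48/7b + 10/7.

Reduce p = -8a - 28/5bc - 20b - 16c - 177/5 modulo G:
  leading term a: subtract (-8)·g_1 from -8a - 28/5bc - 20b - 16c - 177/5 → 3
  leading term 1: no divisor's leading term divides it; move 3 to the remainder.
  normal form = 3.
The normal form is nonzero, so p ∉ I. Since p minus its normal form lies in I, I + (p) = I + (r) where r = 3; decide whether this ideal is the whole ring.
Here r = 3 is a nonzero constant, hence a unit: 1 ∈ I + (p), the Gröbner basis of I + (p) is {1}, and the enlarged system has no common solution — adjoining p is inconsistent.

Ideal membership is decidable via reduction modulo a Gröbner basis.

Adjoining -8a - 28/5bc - 20b - 16c - 177/5 makes the ideal the whole ring: the system is inconsistent.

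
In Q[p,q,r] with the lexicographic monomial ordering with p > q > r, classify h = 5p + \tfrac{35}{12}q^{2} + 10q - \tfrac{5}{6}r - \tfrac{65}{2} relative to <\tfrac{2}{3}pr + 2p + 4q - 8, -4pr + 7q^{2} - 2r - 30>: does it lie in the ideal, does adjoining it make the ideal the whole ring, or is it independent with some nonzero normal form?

5p + \tfrac{35}{12}q^{2} + 10q - \tfrac{5}{6}r - \tfrac{65}{2} lies in I (it reduces to 0).

First compute the reduced Gröbner basis of I by Buchberger's algorithm.
f_1 = \tfrac{2}{3}pr + 2p + 4q - 8, LT = pr.
f_2 = -4pr + 7q^{2} - 2r - 30, LT = pr.

S(f_1,f_2): lcm = pr. S = 3p + \tfrac{7}{4}q^{2} + 6q - \tfrac{1}{2}r - \tfrac{39}{2}.
  leading term p: no divisor's leading term divides it; move 3p to the remainder.
  leading term q^{2}: no divisor's leading term divides it; move \tfrac{7}{4}q^{2} to the remainder.
  leading term q: no divisor's leading term divides it; move 6q to the remainder.
  leading term r: no divisor's leading term divides it; move -\tfrac{1}{2}r to the remainder.
  leading term 1: no divisor's leading term divides it; move -\tfrac{39}{2} to the remainder.
  remainder 3p + \tfrac{7}{4}q^{2} + 6q - \tfrac{1}{2}r - \tfrac{39}{2} ≠ 0; add k_3 = 3p + \tfrac{7}{4}q^{2} + 6q - \tfrac{1}{2}r - \tfrac{39}{2} to the basis.

S(f_1,k_3): lcm = pr. S = 3p - \tfrac{7}{12}q^{2}r - 2qr + 6q + \tfrac{1}{6}r^{2} + \tfrac{13}{2}r - 12.
  leading term p: subtract (1)·k_3 from 3p - \tfrac{7}{12}q^{2}r - 2qr + 6q + \tfrac{1}{6}r^{2} + \tfrac{13}{2}r - 12 → -\tfrac{7}{12}q^{2}r - \tfrac{7}{4}q^{2} - 2qr + \tfrac{1}{6}r^{2} + 7r + \tfrac{15}{2}
  leading term q^{2}r: no divisor's leading term divides it; move -\tfrac{7}{12}q^{2}r to the remainder.
  leading term q^{2}: no divisor's leading term divides it; move -\tfrac{7}{4}q^{2} to the remainder.
  leading term qr: no divisor's leading term divides it; move -2qr to the remainder.
  leading term r^{2}: no divisor's leading term divides it; move \tfrac{1}{6}r^{2} to the remainder.
  leading term r: no divisor's leading term divides it; move 7r to the remainder.
  leading term 1: no divisor's leading term divides it; move \tfrac{15}{2} to the remainder.
  remainder -\tfrac{7}{12}q^{2}r - \tfrac{7}{4}q^{2} - 2qr + \tfrac{1}{6}r^{2} + 7r + \tfrac{15}{2} ≠ 0; add k_4 = -\tfrac{7}{12}q^{2}r - \tfrac{7}{4}q^{2} - 2qr + \tfrac{1}{6}r^{2} + 7r + \tfrac{15}{2} to the basis.

S(f_2,k_3): lcm = pr. S = -\tfrac{7}{12}q^{2}r - \tfrac{7}{4}q^{2} - 2qr + \tfrac{1}{6}r^{2} + 7r + \tfrac{15}{2}.
  leading term q^{2}r: subtract (1)·k_4 from -\tfrac{7}{12}q^{2}r - \tfrac{7}{4}q^{2} - 2qr + \tfrac{1}{6}r^{2} + 7r + \tfrac{15}{2} → 0
  remainder 0.

S(f_1,k_4): lcm = pq^{2}r. S = -\tfrac{24}{7}pqr + \tfrac{2}{7}pr^{2} + 12pr + \tfrac{90}{7}p + 6q^{3} - 12q^{2}.
  leading term pqr: subtract (-\tfrac{36}{7}q)·f_1 from -\tfrac{24}{7}pqr + \tfrac{2}{7}pr^{2} + 12pr + \tfrac{90}{7}p + 6q^{3} - 12q^{2} → \tfrac{72}{7}pq + \tfrac{2}{7}pr^{2} + 12pr + \tfrac{90}{7}p + 6q^{3} + \tfrac{60}{7}q^{2} - \tfrac{288}{7}q
  leading term pq: subtract (\tfrac{24}{7}q)·k_3 from \tfrac{72}{7}pq + \tfrac{2}{7}pr^{2} + 12pr + \tfrac{90}{7}p + 6q^{3} + \tfrac{60}{7}q^{2} - \tfrac{288}{7}q → \tfrac{2}{7}pr^{2} + 12pr + \tfrac{90}{7}p - 12q^{2} + \tfrac{12}{7}qr + \tfrac{180}{7}q
  leading term pr^{2}: subtract (\tfrac{3}{7}r)·f_1 from \tfrac{2}{7}pr^{2} + 12pr + \tfrac{90}{7}p - 12q^{2} + \tfrac{12}{7}qr + \tfrac{180}{7}q → \tfrac{78}{7}pr + \tfrac{90}{7}p - 12q^{2} + \tfrac{180}{7}q + \tfrac{24}{7}r
  leading term pr: subtract (\tfrac{117}{7})·f_1 from \tfrac{78}{7}pr + \tfrac{90}{7}p - 12q^{2} + \tfrac{180}{7}q + \tfrac{24}{7}r → -\tfrac{144}{7}p - 12q^{2} - \tfrac{288}{7}q + \tfrac{24}{7}r + \tfrac{936}{7}
  leading term p: subtract (-\tfrac{48}{7})·k_3 from -\tfrac{144}{7}p - 12q^{2} - \tfrac{288}{7}q + \tfrac{24}{7}r + \tfrac{936}{7} → 0
  remainder 0.

S(f_2,k_4): lcm = pq^{2}r. S = -3pq^{2} - \tfrac{24}{7}pqr + \tfrac{2}{7}pr^{2} + 12pr + \tfrac{90}{7}p - \tfrac{7}{4}q^{4} + \tfrac{1}{2}q^{2}r + \tfrac{15}{2}q^{2}.
  leading term pq^{2}: subtract (-q^{2})·k_3 from -3pq^{2} - \tfrac{24}{7}pqr + \tfrac{2}{7}pr^{2} + 12pr + \tfrac{90}{7}p - \tfrac{7}{4}q^{4} + \tfrac{1}{2}q^{2}r + \tfrac{15}{2}q^{2} → -\tfrac{24}{7}pqr + \tfrac{2}{7}pr^{2} + 12pr + \tfrac{90}{7}p + 6q^{3} - 12q^{2}
  leading term pqr: subtract (-\tfrac{36}{7}q)·f_1 from -\tfrac{24}{7}pqr + \tfrac{2}{7}pr^{2} + 12pr + \tfrac{90}{7}p + 6q^{3} - 12q^{2} → \tfrac{72}{7}pq + \tfrac{2}{7}pr^{2} + 12pr + \tfrac{90}{7}p + 6q^{3} + \tfrac{60}{7}q^{2} - \tfrac{288}{7}q
  leading term pq: subtract (\tfrac{24}{7}q)·k_3 from \tfrac{72}{7}pq + \tfrac{2}{7}pr^{2} + 12pr + \tfrac{90}{7}p + 6q^{3} + \tfrac{60}{7}q^{2} - \tfrac{288}{7}q → \tfrac{2}{7}pr^{2} + 12pr + \tfrac{90}{7}p - 12q^{2} + \tfrac{12}{7}qr + \tfrac{180}{7}q
  leading term pr^{2}: subtract (\tfrac{3}{7}r)·f_1 from \tfrac{2}{7}pr^{2} + 12pr + \tfrac{90}{7}p - 12q^{2} + \tfrac{12}{7}qr + \tfrac{180}{7}q → \tfrac{78}{7}pr + \tfrac{90}{7}p - 12q^{2} + \tfrac{180}{7}q + \tfrac{24}{7}r
  leading term pr: subtract (\tfrac{117}{7})·f_1 from \tfrac{78}{7}pr + \tfrac{90}{7}p - 12q^{2} + \tfrac{180}{7}q + \tfrac{24}{7}r → -\tfrac{144}{7}p - 12q^{2} - \tfrac{288}{7}q + \tfrac{24}{7}r + \tfrac{936}{7}
  leading term p: subtract (-\tfrac{48}{7})·k_3 from -\tfrac{144}{7}p - 12q^{2} - \tfrac{288}{7}q + \tfrac{24}{7}r + \tfrac{936}{7} → 0
  remainder 0.

S(k_3,k_4): leading monomials are coprime, so the S-polynomial reduces to 0 (Buchberger's first criterion).
Every S-polynomial of the final basis reduces to 0, so we have a Gröbner basis.
Inter-reduce: drop elements whose leading term is divisible by another's, tail-reduce, and make monic.
Reduced Gröbner basis: {p + \tfrac{7}{12}q^{2} + 2q - \tfrac{1}{6}r - \tfrac{13}{2}, q^{2}r + 3q^{2} + \tfrac{24}{7}qr - \tfrac{2}{7}r^{2} - 12r - \tfrac{90}{7}}.
Label its elements g_1 = p + \tfrac{7}{12}q^{2} + 2q - \tfrac{1}{6}r - \tfrac{13}{2}, g_2 = q^{2}r + 3q^{2} + \tfrac{24}{7}qr - \tfrac{2}{7}r^{2} - 12r - \tfrac{90}{7}.

Reduce h = 5p + \tfrac{35}{12}q^{2} + 10q - \tfrac{5}{6}r - \tfrac{65}{2} modulo G:
  leading term p: subtract (5)·g_1 from 5p + \tfrac{35}{12}q^{2} + 10q - \tfrac{5}{6}r - \tfrac{65}{2} → 0
  normal form = 0.
Since the normal form is 0, h ∈ I.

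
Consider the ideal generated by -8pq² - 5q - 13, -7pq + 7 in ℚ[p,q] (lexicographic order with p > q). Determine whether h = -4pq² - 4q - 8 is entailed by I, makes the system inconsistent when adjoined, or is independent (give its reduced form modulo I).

First compute the reduced Gröbner basis of I by Buchberger's algorithm.
f_1 = -8pq² - 5q - 13, LT = pq².
f_2 = -7pq + 7, LT = pq.

S(f_1,f_2): lcm = pq². S = 13/8q + 13/8.
  leading term q: no divisor's leading term divides it; move 13/8q to the remainder.
  leading term 1: no divisor's leading term divides it; move 13/8 to the remainder.
  remainder 13/8q + 13/8 ≠ 0; add k_3 = 13/8q + 13/8 to the basis.

S(f_2,k_3): lcm = pq. S = -p - 1.
  leading term p: no divisor's leading term divides it; move -p to the remainder.
  leading term 1: no divisor's leading term divides it; move -1 to the remainder.
  remainder -p - 1 ≠ 0; add k_4 = -p - 1 to the basis.

The other S-polynomials (S(f_1,k_3), S(f_1,k_4), S(f_2,k_4), S(k_3,k_4)) all reduce to 0 modulo the current basis, so we have a Gröbner basis.
Inter-reduce: drop elements whose leading term is divisible by another's, tail-reduce, and make monic.
Reduced Gröbner basis: {p + 1, q + 1}.
Label its elements g_1 = p + 1, g_2 = q + 1.

Reduce h = -4pq² - 4q - 8 modulo G:
  leading term pq²: subtract (-4q²)·g_1 from -4pq² - 4q - 8 → 4q² - 4q - 8
  leading term q²: subtract (4q)·g_2 from 4q² - 4q - 8 → -8q - 8
  leading term q: subtract (-8)·g_2 from -8q - 8 → 0
  normal form = 0.
Since the normal form is 0, h ∈ I.

-4pq² - 4q - 8 lies in I (it reduces to 0).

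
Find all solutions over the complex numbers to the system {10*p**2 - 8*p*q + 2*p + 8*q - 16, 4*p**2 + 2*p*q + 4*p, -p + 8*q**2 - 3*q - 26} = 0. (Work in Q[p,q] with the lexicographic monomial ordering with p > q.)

{(0, 2)}

Compute a lex Gröbner basis by Buchberger's algorithm.
f_1 = 10*p**2 - 8*p*q + 2*p + 8*q - 16, LT = p**2.
f_2 = 4*p**2 + 2*p*q + 4*p, LT = p**2.
f_3 = -p + 8*q**2 - 3*q - 26, LT = p.

S(f_1,f_2): lcm = p**2. S = -13/10*p*q - 4/5*p + 4/5*q - 8/5.
  leading term p*q: subtract (13/10*q)·f_3 from -13/10*p*q - 4/5*p + 4/5*q - 8/5 → -4/5*p - 52/5*q**3 + 39/10*q**2 + 173/5*q - 8/5
  leading term p: subtract (4/5)·f_3 from -4/5*p - 52/5*q**3 + 39/10*q**2 + 173/5*q - 8/5 → -52/5*q**3 - 5/2*q**2 + 37*q + 96/5
  leading term q**3: no divisor's leading term divides it; move -52/5*q**3 to the remainder.
  leading term q**2: no divisor's leading term divides it; move -5/2*q**2 to the remainder.
  leading term q: no divisor's leading term divides it; move 37*q to the remainder.
  leading term 1: no divisor's leading term divides it; move 96/5 to the remainder.
  remainder -52/5*q**3 - 5/2*q**2 + 37*q + 96/5 ≠ 0; add h_4 = -52/5*q**3 - 5/2*q**2 + 37*q + 96/5 to the basis.

S(f_1,f_3): lcm = p**2. S = 8*p*q**2 - 19/5*p*q - 129/5*p + 4/5*q - 8/5.
  leading term p*q**2: subtract (-8*q**2)·f_3 from 8*p*q**2 - 19/5*p*q - 129/5*p + 4/5*q - 8/5 → -19/5*p*q - 129/5*p + 64*q**4 - 24*q**3 - 208*q**2 + 4/5*q - 8/5
  leading term p*q: subtract (19/5*q)·f_3 from -19/5*p*q - 129/5*p + 64*q**4 - 24*q**3 - 208*q**2 + 4/5*q - 8/5 → -129/5*p + 64*q**4 - 272/5*q**3 - 983/5*q**2 + 498/5*q - 8/5
  leading term p: subtract (129/5)·f_3 from -129/5*p + 64*q**4 - 272/5*q**3 - 983/5*q**2 + 498/5*q - 8/5 → 64*q**4 - 272/5*q**3 - 403*q**2 + 177*q + 3346/5
  leading term q**4: subtract (-80/13*q)·h_4 from 64*q**4 - 272/5*q**3 - 403*q**2 + 177*q + 3346/5 → -4536/65*q**3 - 2279/13*q**2 + 3837/13*q + 3346/5
  leading term q**3: subtract (1134/169)·h_4 from -4536/65*q**3 - 2279/13*q**2 + 3837/13*q + 3346/5 → -26792/169*q**2 + 7923/169*q + 91322/169
  leading term q**2: no divisor's leading term divides it; move -26792/169*q**2 to the remainder.
  leading term q: no divisor's leading term divides it; move 7923/169*q to the remainder.
  leading term 1: no divisor's leading term divides it; move 91322/169 to the remainder.
  remainder -26792/169*q**2 + 7923/169*q + 91322/169 ≠ 0; add h_5 = -26792/169*q**2 + 7923/169*q + 91322/169 to the basis.

S(h_4,h_5): lcm = q**3. S = 46681/87074*q**2 - 6493/43537*q - 24/13.
  leading term q**2: subtract (-606853/179452816)·h_5 from 46681/87074*q**2 - 6493/43537*q - 24/13 → 1687127/179452816*q - 1687127/89726408
  leading term q: no divisor's leading term divides it; move 1687127/179452816*q to the remainder.
  leading term 1: no divisor's leading term divides it; move -1687127/89726408 to the remainder.
  remainder 1687127/179452816*q - 1687127/89726408 ≠ 0; add h_6 = 1687127/179452816*q - 1687127/89726408 to the basis.

The other S-polynomials (S(f_2,f_3), S(f_1,h_4), S(f_2,h_4), S(f_3,h_4), S(f_1,h_5), S(f_2,h_5), S(f_3,h_5), S(f_1,h_6), S(f_2,h_6), S(f_3,h_6), S(h_4,h_6), S(h_5,h_6)) all reduce to 0 modulo the current basis, so we have a Gröbner basis.
Inter-reduce: drop elements whose leading term is divisible by another's, tail-reduce, and make monic.
Reduced Gröbner basis: {p, q - 2}.

The lex basis is triangular: the last element involves only q. Solving q - 2 = 0 gives q ∈ {2}; substituting each value into the earlier elements determines the remaining variables.
  q = 2: the earlier basis element becomes p = 0, giving p = 0 — point (0, 2).
Each listed point satisfies every original equation (direct substitution).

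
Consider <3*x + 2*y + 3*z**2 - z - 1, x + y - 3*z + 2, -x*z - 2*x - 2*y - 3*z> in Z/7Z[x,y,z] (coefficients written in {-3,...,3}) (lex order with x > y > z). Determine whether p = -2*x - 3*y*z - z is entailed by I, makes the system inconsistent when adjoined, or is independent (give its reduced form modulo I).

First compute the reduced Gröbner basis of I by Buchberger's algorithm.
f_1 = 3*x + 2*y + 3*z**2 - z - 1, LT = x.
f_2 = x + y - 3*z + 2, LT = x.
f_3 = -x*z - 2*x - 2*y - 3*z, LT = x*z.

S(f_1,f_2): lcm = x. S = 2*y + z**2 - 2*z.
  reduce S modulo (f_1, f_2, f_3):
  remainder 2*y + z**2 - 2*z ≠ 0; add h_4 = 2*y + z**2 - 2*z to the basis.

S(f_1,f_3): lcm = x*z. S = -2*x + 3*y*z - 2*y + z**3 + 2*z**2 - z.
  reduce S modulo (f_1, f_2, f_3, h_4):
  remainder 3*z**3 - 2*z**2 - 3 ≠ 0; add h_5 = 3*z**3 - 2*z**2 - 3 to the basis.

The other S-polynomials (S(f_2,f_3), S(f_1,h_4), S(f_2,h_4), S(f_3,h_4), S(f_1,h_5), S(f_2,h_5), S(f_3,h_5), S(h_4,h_5)) all reduce to 0 modulo the current basis, so we have a Gröbner basis.
Inter-reduce: drop elements whose leading term is divisible by another's, tail-reduce, and make monic.
Reduced Gröbner basis: {x + 3*z**2 - 2*z + 2, y - 3*z**2 - z, z**3 - 3*z**2 - 1}.
Label its elements g_1 = x + 3*z**2 - 2*z + 2, g_2 = y - 3*z**2 - z, g_3 = z**3 - 3*z**2 - 1.

Reduce p = -2*x - 3*y*z - z modulo G:
  leading term x: subtract (-2)·g_1 from -2*x - 3*y*z - z → -3*y*z - z**2 + 2*z - 3
  leading term y*z: subtract (-3*z)·g_2 from -3*y*z - z**2 + 2*z - 3 → -2*z**3 + 3*z**2 + 2*z - 3
  leading term z**3: subtract (-2)·g_3 from -2*z**3 + 3*z**2 + 2*z - 3 → -3*z**2 + 2*z + 2
  leading term z**2: no divisor's leading term divides it; move -3*z**2 to the remainder.
  leading term z: no divisor's leading term divides it; move 2*z to the remainder.
  leading term 1: no divisor's leading term divides it; move 2 to the remainder.
  normal form = -3*z**2 + 2*z + 2.
The normal form is nonzero, so p ∉ I. Since p minus its normal form lies in I, I + (p) = I + (r) where r = -3*z**2 + 2*z + 2; decide whether this ideal is the whole ring.
Run Buchberger on G together with r (pairs among the g_i already reduce to 0 since G is a Gröbner basis):
g_1 = x + 3*z**2 - 2*z + 2, LT = x.
g_2 = y - 3*z**2 - z, LT = y.
g_3 = z**3 - 3*z**2 - 1, LT = z**3.
r = -3*z**2 + 2*z + 2, LT = z**2.

S(g_3,r): lcm = z**3. S = 3*z - 1.
  reduce S modulo (g_1, g_2, g_3, r):
  remainder 3*z - 1 ≠ 0; add m_5 = 3*z - 1 to the basis.

The other S-polynomials (S(g_1,g_2), S(g_1,g_3), S(g_1,r), S(g_2,g_3), S(g_2,r), S(g_1,m_5), S(g_2,m_5), S(g_3,m_5), S(r,m_5)) all reduce to 0 modulo the current basis, so we have a Gröbner basis.
Inter-reduce: drop elements whose leading term is divisible by another's, tail-reduce, and make monic.
Reduced Gröbner basis: {x - 3, y - 3, z + 2}.
The reduced Gröbner basis of I + (p) is {x - 3, y - 3, z + 2} ≠ {1}, a proper ideal, so the enlarged system stays consistent: p is independent of I, with normal form -3*z**2 + 2*z + 2.

-2*x - 3*y*z - z is independent of I; its normal form modulo I is -3*z**2 + 2*z + 2.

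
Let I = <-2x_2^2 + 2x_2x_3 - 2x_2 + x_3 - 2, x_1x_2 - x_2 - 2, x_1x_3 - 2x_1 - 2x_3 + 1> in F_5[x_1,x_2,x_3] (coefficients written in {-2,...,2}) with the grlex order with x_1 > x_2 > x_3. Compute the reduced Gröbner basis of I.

The reduced Gröbner basis is the canonical form of the ideal for this ordering.

f_1 = -2x_2^2 + 2x_2x_3 - 2x_2 + x_3 - 2, LT = x_2^2.
f_2 = x_1x_2 - x_2 - 2, LT = x_1x_2.
f_3 = x_1x_3 - 2x_1 - 2x_3 + 1, LT = x_1x_3.

S(f_1,f_2): lcm = x_1x_2^2. S = -x_1x_2x_3 + x_1x_2 + 2x_1x_3 + x_2^2 + x_1 + 2x_2.
  reduce S modulo (f_1, f_2, f_3):
  remainder 2x_2 - 1 ≠ 0; add g_4 = 2x_2 - 1 to the basis.

S(f_2,f_3): lcm = x_1x_2x_3. S = 2x_1x_2 + x_2x_3 - x_2 - 2x_3.
  reduce S modulo (f_1, f_2, f_3, g_4):
  remainder x_3 + 2 ≠ 0; add g_5 = x_3 + 2 to the basis.

S(f_2,g_4): lcm = x_1x_2. S = -2x_1 - x_2 - 2.
  reduce S modulo (f_1, f_2, f_3, g_4, g_5):
  remainder -2x_1 ≠ 0; add g_6 = -2x_1 to the basis.

The other S-polynomials (S(f_1,f_3), S(f_1,g_4), S(f_3,g_4), S(f_1,g_5), S(f_2,g_5), S(f_3,g_5), S(g_4,g_5), S(f_1,g_6), S(f_2,g_6), S(f_3,g_6), S(g_4,g_6), S(g_5,g_6)) all reduce to 0 modulo the current basis, so we have a Gröbner basis.
Inter-reduce: drop elements whose leading term is divisible by another's, tail-reduce, and make monic.

G = {x_1, x_2 + 2, x_3 + 2}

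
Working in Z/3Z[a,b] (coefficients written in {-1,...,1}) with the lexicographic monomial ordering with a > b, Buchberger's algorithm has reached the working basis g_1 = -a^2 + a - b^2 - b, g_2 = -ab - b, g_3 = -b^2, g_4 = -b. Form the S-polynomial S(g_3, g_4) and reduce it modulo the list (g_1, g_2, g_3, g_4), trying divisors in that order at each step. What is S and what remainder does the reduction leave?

lcm(LM(g_3), LM(g_4)) = b^2.
S = (lcm/LT(g_3))·g_3 − (lcm/LT(g_4))·g_4 = 0.
Reduce S modulo (g_1, g_2, g_3, g_4) in that order:
The remainder is 0, so this S-polynomial contributes no new basis element.
This is the inner loop of Buchberger's algorithm — each nonzero remainder becomes a new basis element.

S(g_3, g_4) = 0; remainder on division = 0.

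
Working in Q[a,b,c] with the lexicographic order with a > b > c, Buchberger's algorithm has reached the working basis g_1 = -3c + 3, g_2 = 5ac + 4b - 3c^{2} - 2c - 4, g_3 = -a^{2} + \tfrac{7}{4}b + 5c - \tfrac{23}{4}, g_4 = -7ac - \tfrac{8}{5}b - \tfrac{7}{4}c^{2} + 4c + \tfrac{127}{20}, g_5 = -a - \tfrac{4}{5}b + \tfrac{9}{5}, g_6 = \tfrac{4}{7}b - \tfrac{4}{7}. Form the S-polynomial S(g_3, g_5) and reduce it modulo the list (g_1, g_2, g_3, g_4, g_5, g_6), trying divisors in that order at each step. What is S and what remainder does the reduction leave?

S(g_3, g_5) = -\tfrac{4}{5}ab + \tfrac{9}{5}a - \tfrac{7}{4}b - 5c + \tfrac{23}{4}; remainder on division = 0.

lcm(LM(g_3), LM(g_5)) = a^{2}.
S = (lcm/LT(g_3))·g_3 − (lcm/LT(g_5))·g_5 = -\tfrac{4}{5}ab + \tfrac{9}{5}a - \tfrac{7}{4}b - 5c + \tfrac{23}{4}.
Reduce S modulo (g_1, g_2, g_3, g_4, g_5, g_6) in that order:
  leading term ab: subtract (\tfrac{4}{5}b)·g_5 from -\tfrac{4}{5}ab + \tfrac{9}{5}a - \tfrac{7}{4}b - 5c + \tfrac{23}{4} → \tfrac{9}{5}a + \tfrac{16}{25}b^{2} - \tfrac{319}{100}b - 5c + \tfrac{23}{4}
  leading term a: subtract (-\tfrac{9}{5})·g_5 from \tfrac{9}{5}a + \tfrac{16}{25}b^{2} - \tfrac{319}{100}b - 5c + \tfrac{23}{4} → \tfrac{16}{25}b^{2} - \tfrac{463}{100}b - 5c + \tfrac{899}{100}
  leading term b^{2}: subtract (\tfrac{28}{25}b)·g_6 from \tfrac{16}{25}b^{2} - \tfrac{463}{100}b - 5c + \tfrac{899}{100} → -\tfrac{399}{100}b - 5c + \tfrac{899}{100}
  leading term b: subtract (-\tfrac{2793}{400})·g_6 from -\tfrac{399}{100}b - 5c + \tfrac{899}{100} → -5c + 5
  leading term c: subtract (\tfrac{5}{3})·g_1 from -5c + 5 → 0
The remainder is 0, so this S-polynomial contributes no new basis element.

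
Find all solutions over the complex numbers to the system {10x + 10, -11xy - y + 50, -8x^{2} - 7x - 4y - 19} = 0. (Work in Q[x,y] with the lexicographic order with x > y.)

{(-1, -5)}

Compute a lex Gröbner basis by Buchberger's algorithm.
f_1 = 10x + 10, LT = x.
f_2 = -11xy - y + 50, LT = xy.
f_3 = -8x^{2} - 7x - 4y - 19, LT = x^{2}.

S(f_1,f_2): lcm = xy. S = \tfrac{10}{11}y + \tfrac{50}{11}.
  leading term y: no divisor's leading term divides it; move \tfrac{10}{11}y to the remainder.
  leading term 1: no divisor's leading term divides it; move \tfrac{50}{11} to the remainder.
  remainder \tfrac{10}{11}y + \tfrac{50}{11} ≠ 0; add h_4 = \tfrac{10}{11}y + \tfrac{50}{11} to the basis.

The other S-polynomials (S(f_1,f_3), S(f_2,f_3), S(f_1,h_4), S(f_2,h_4), S(f_3,h_4)) all reduce to 0 modulo the current basis, so we have a Gröbner basis.
Inter-reduce: drop elements whose leading term is divisible by another's, tail-reduce, and make monic.
Reduced Gröbner basis: {x + 1, y + 5}.

Since the basis is lex-ordered, y + 5 is univariate in y. Its roots are {-5}. Back-substituting each root into the other basis elements fixes the other coordinates.
  y = -5: the earlier basis element becomes x + 1 = 0, giving x = -1 — point (-1, -5).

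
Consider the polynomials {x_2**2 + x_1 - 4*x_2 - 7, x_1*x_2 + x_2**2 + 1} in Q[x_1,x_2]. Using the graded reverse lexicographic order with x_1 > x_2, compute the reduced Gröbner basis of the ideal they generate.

f_1 = x_2**2 + x_1 - 4*x_2 - 7, LT = x_2**2.
f_2 = x_1*x_2 + x_2**2 + 1, LT = x_1*x_2.

S(f_1,f_2): lcm = x_1*x_2**2. S = -x_2**3 + x_1**2 - 4*x_1*x_2 - 7*x_1 - x_2.
  reduce S modulo (f_1, f_2):
  remainder x_1**2 - 6*x_1 - 12*x_2 - 4 ≠ 0; add g_3 = x_1**2 - 6*x_1 - 12*x_2 - 4 to the basis.

The other S-polynomials (S(f_1,g_3), S(f_2,g_3)) all reduce to 0 modulo the current basis, so we have a Gröbner basis.

G = {x_1**2 - 6*x_1 - 12*x_2 - 4, x_1*x_2 - x_1 + 4*x_2 + 8, x_2**2 + x_1 - 4*x_2 - 7}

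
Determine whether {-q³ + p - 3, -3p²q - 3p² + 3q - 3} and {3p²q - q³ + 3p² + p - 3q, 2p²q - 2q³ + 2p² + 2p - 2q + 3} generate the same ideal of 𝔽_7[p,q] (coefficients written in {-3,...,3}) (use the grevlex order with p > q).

Yes, the ideals are equal.

For a fixed monomial order, each ideal has a unique reduced Gröbner basis; comparing bases decides equality.
Buchberger on the first generating set:
f_1 = -q³ + p - 3, LT = q³.
f_2 = -3p²q - 3p² + 3q - 3, LT = p²q.

S(f_1,f_2): lcm = p²q³. S = -p²q² - p³ + q³ + 3p² - q².
  reduce S modulo (f_1, f_2):
  remainder -p³ + 2p² - 2q² + p + 2q + 3 ≠ 0; add g_3 = -p³ + 2p² - 2q² + p + 2q + 3 to the basis.

The other S-polynomials (S(f_1,g_3), S(f_2,g_3)) all reduce to 0 modulo the current basis, so we have a Gröbner basis.
Inter-reduce: drop elements whose leading term is divisible by another's, tail-reduce, and make monic.
Reduced Gröbner basis: {p³ - 2p² + 2q² - p - 2q - 3, p²q + p² - q + 1, q³ - p + 3}.

Buchberger on the second generating set:
h_1 = 3p²q - q³ + 3p² + p - 3q, LT = p²q.
h_2 = 2p²q - 2q³ + 2p² + 2p - 2q + 3, LT = p²q.

S(h_1,h_2): lcm = p²q. S = 3q³ - 3p + 2.
  reduce S modulo (h_1, h_2):
  remainder 3q³ - 3p + 2 ≠ 0; add k_3 = 3q³ - 3p + 2 to the basis.

S(h_1,k_3): lcm = p²q³. S = 2q⁵ + p²q² + p³ - 2pq² - q³ - 3p².
  reduce S modulo (h_1, h_2, k_3):
  remainder p³ - 2p² + 2q² - p - 2q - 3 ≠ 0; add k_4 = p³ - 2p² + 2q² - p - 2q - 3 to the basis.

The other S-polynomials (S(h_2,k_3), S(h_1,k_4), S(h_2,k_4), S(k_3,k_4)) all reduce to 0 modulo the current basis, so we have a Gröbner basis.
Inter-reduce: drop elements whose leading term is divisible by another's, tail-reduce, and make monic.
Reduced Gröbner basis: {p³ - 2p² + 2q² - p - 2q - 3, p²q + p² - q + 1, q³ - p + 3}.

The two bases agree; hence the ideals are identical.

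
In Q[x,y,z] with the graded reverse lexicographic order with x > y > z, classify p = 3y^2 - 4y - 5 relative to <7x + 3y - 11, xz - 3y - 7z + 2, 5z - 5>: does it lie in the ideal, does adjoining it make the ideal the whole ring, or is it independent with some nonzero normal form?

Adjoining 3y^2 - 4y - 5 makes the ideal the whole ring: the system is inconsistent.

First compute the reduced Gröbner basis of I by Buchberger's algorithm.
f_1 = 7x + 3y - 11, LT = x.
f_2 = xz - 3y - 7z + 2, LT = xz.
f_3 = 5z - 5, LT = z.

S(f_1,f_2): lcm = xz. S = 3/7yz + 3y + 38/7z - 2.
  leading term yz: subtract (3/35y)·f_3 from 3/7yz + 3y + 38/7z - 2 → 24/7y + 38/7z - 2
  leading term y: no divisor's leading term divides it; move 24/7y to the remainder.
  leading term z: subtract (38/35)·f_3 from 38/7z - 2 → 24/7
  leading term 1: no divisor's leading term divides it; move 24/7 to the remainder.
  remainder 24/7y + 24/7 ≠ 0; add h_4 = 24/7y + 24/7 to the basis.

The other S-polynomials (S(f_1,f_3), S(f_2,f_3), S(f_1,h_4), S(f_2,h_4), S(f_3,h_4)) all reduce to 0 modulo the current basis, so we have a Gröbner basis.
Inter-reduce: drop elements whose leading term is divisible by another's, tail-reduce, and make monic.
Reduced Gröbner basis: {x - 2, y + 1, z - 1}.
Label its elements g_1 = x - 2, g_2 = y + 1, g_3 = z - 1.

Reduce p = 3y^2 - 4y - 5 modulo G:
  leading term y^2: subtract (3y)·g_2 from 3y^2 - 4y - 5 → -7y - 5
  leading term y: subtract (-7)·g_2 from -7y - 5 → 2
  leading term 1: no divisor's leading term divides it; move 2 to the remainder.
  normal form = 2.
The normal form is nonzero, so p ∉ I. Since p minus its normal form lies in I, I + (p) = I + (r) where r = 2; decide whether this ideal is the whole ring.
Here r = 2 is a nonzero constant, hence a unit: 1 ∈ I + (p), the Gröbner basis of I + (p) is {1}, and the enlarged system has no common solution — adjoining p is inconsistent.

The remainder on division by a Gröbner basis is unique — it is the normal form.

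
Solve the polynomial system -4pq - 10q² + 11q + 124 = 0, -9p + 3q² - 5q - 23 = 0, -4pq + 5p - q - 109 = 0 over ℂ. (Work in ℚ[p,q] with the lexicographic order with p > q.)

{(5, -4)}

Compute a lex Gröbner basis by Buchberger's algorithm.
f_1 = -4pq - 10q² + 11q + 124, LT = pq.
f_2 = -9p + 3q² - 5q - 23, LT = p.
f_3 = -4pq + 5p - q - 109, LT = pq.

S(f_1,f_2): lcm = pq. S = ⅓q³ + 35/18q² - 191/36q - 31.
  leading term q³: no divisor's leading term divides it; move ⅓q³ to the remainder.
  leading term q²: no divisor's leading term divides it; move 35/18q² to the remainder.
  leading term q: no divisor's leading term divides it; move -191/36q to the remainder.
  leading term 1: no divisor's leading term divides it; move -31 to the remainder.
  remainder ⅓q³ + 35/18q² - 191/36q - 31 ≠ 0; add h_4 = ⅓q³ + 35/18q² - 191/36q - 31 to the basis.

S(f_1,f_3): lcm = pq. S = 5/4p + 5/2q² - 3q - 233/4.
  leading term p: subtract (-5/36)·f_2 from 5/4p + 5/2q² - 3q - 233/4 → 35/12q² - 133/36q - 553/9
  leading term q²: no divisor's leading term divides it; move 35/12q² to the remainder.
  leading term q: no divisor's leading term divides it; move -133/36q to the remainder.
  leading term 1: no divisor's leading term divides it; move -553/9 to the remainder.
  remainder 35/12q² - 133/36q - 553/9 ≠ 0; add h_5 = 35/12q² - 133/36q - 553/9 to the basis.

S(f_3,h_4): lcm = pq³. S = -85/12pq² + 191/12pq + 93p + ¼q³ + 109/4q².
  leading term pq²: subtract (85/48q)·f_1 from -85/12pq² + 191/12pq + 93p + ¼q³ + 109/4q² → 191/12pq + 93p + 431/24q³ + 373/48q² - 2635/12q
  leading term pq: subtract (-191/48)·f_1 from 191/12pq + 93p + 431/24q³ + 373/48q² - 2635/12q → 93p + 431/24q³ - 1537/48q² - 2813/16q + 5921/12
  leading term p: subtract (-31/3)·f_2 from 93p + 431/24q³ - 1537/48q² - 2813/16q + 5921/12 → 431/24q³ - 49/48q² - 10919/48q + 1023/4
  leading term q³: subtract (431/8)·h_4 from 431/24q³ - 49/48q² - 10919/48q + 1023/4 → -952/9q² + 16807/288q + 15407/8
  leading term q²: subtract (-544/15)·h_5 from -952/9q² + 16807/288q + 15407/8 → -326711/4320q - 326711/1080
  leading term q: no divisor's leading term divides it; move -326711/4320q to the remainder.
  leading term 1: no divisor's leading term divides it; move -326711/1080 to the remainder.
  remainder -326711/4320q - 326711/1080 ≠ 0; add h_6 = -326711/4320q - 326711/1080 to the basis.

The other S-polynomials (S(f_2,f_3), S(f_1,h_4), S(f_2,h_4), S(f_1,h_5), S(f_2,h_5), S(f_3,h_5), S(h_4,h_5), S(f_1,h_6), S(f_2,h_6), S(f_3,h_6), S(h_4,h_6), S(h_5,h_6)) all reduce to 0 modulo the current basis, so we have a Gröbner basis.
Inter-reduce: drop elements whose leading term is divisible by another's, tail-reduce, and make monic.
Reduced Gröbner basis: {p - 5, q + 4}.

Elimination: the polynomial q + 4 lies in the elimination ideal for q, so q ∈ {-4}. For each such q, the remaining basis elements (now univariate) give the rest of the solution.
  q = -4: the earlier basis element becomes p - 5 = 0, giving p = 5 — point (5, -4).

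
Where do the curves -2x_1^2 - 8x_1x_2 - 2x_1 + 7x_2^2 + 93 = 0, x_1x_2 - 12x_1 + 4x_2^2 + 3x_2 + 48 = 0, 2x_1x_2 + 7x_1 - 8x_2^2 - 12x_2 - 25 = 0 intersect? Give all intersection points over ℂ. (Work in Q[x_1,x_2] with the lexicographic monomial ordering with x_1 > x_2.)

{(5, 1)}

Compute a lex Gröbner basis by Buchberger's algorithm.
f_1 = -2x_1^2 - 8x_1x_2 - 2x_1 + 7x_2^2 + 93, LT = x_1^2.
f_2 = x_1x_2 - 12x_1 + 4x_2^2 + 3x_2 + 48, LT = x_1x_2.
f_3 = 2x_1x_2 + 7x_1 - 8x_2^2 - 12x_2 - 25, LT = x_1x_2.

S(f_1,f_2): lcm = x_1^2x_2. S = 12x_1^2 - 2x_1x_2 - 48x_1 - 7/2x_2^3 - 93/2x_2.
  leading term x_1^2: subtract (-6)·f_1 from 12x_1^2 - 2x_1x_2 - 48x_1 - 7/2x_2^3 - 93/2x_2 → -50x_1x_2 - 60x_1 - 7/2x_2^3 + 42x_2^2 - 93/2x_2 + 558
  leading term x_1x_2: subtract (-50)·f_2 from -50x_1x_2 - 60x_1 - 7/2x_2^3 + 42x_2^2 - 93/2x_2 + 558 → -660x_1 - 7/2x_2^3 + 242x_2^2 + 207/2x_2 + 2958
  leading term x_1: no divisor's leading term divides it; move -660x_1 to the remainder.
  leading term x_2^3: no divisor's leading term divides it; move -7/2x_2^3 to the remainder.
  leading term x_2^2: no divisor's leading term divides it; move 242x_2^2 to the remainder.
  leading term x_2: no divisor's leading term divides it; move 207/2x_2 to the remainder.
  leading term 1: no divisor's leading term divides it; move 2958 to the remainder.
  remainder -660x_1 - 7/2x_2^3 + 242x_2^2 + 207/2x_2 + 2958 ≠ 0; add h_4 = -660x_1 - 7/2x_2^3 + 242x_2^2 + 207/2x_2 + 2958 to the basis.

S(f_1,f_3): lcm = x_1^2x_2. S = -7/2x_1^2 + 8x_1x_2^2 + 7x_1x_2 + 25/2x_1 - 7/2x_2^3 - 93/2x_2.
  leading term x_1^2: subtract (7/4)·f_1 from -7/2x_1^2 + 8x_1x_2^2 + 7x_1x_2 + 25/2x_1 - 7/2x_2^3 - 93/2x_2 → 8x_1x_2^2 + 21x_1x_2 + 16x_1 - 7/2x_2^3 - 49/4x_2^2 - 93/2x_2 - 651/4
  leading term x_1x_2^2: subtract (8x_2)·f_2 from 8x_1x_2^2 + 21x_1x_2 + 16x_1 - 7/2x_2^3 - 49/4x_2^2 - 93/2x_2 - 651/4 → 117x_1x_2 + 16x_1 - 71/2x_2^3 - 145/4x_2^2 - 861/2x_2 - 651/4
  leading term x_1x_2: subtract (117)·f_2 from 117x_1x_2 + 16x_1 - 71/2x_2^3 - 145/4x_2^2 - 861/2x_2 - 651/4 → 1420x_1 - 71/2x_2^3 - 2017/4x_2^2 - 1563/2x_2 - 23115/4
  leading term x_1: subtract (-71/33)·h_4 from 1420x_1 - 71/2x_2^3 - 2017/4x_2^2 - 1563/2x_2 - 23115/4 → -1420/33x_2^3 + 197/12x_2^2 - 6147/11x_2 + 25759/44
  leading term x_2^3: no divisor's leading term divides it; move -1420/33x_2^3 to the remainder.
  leading term x_2^2: no divisor's leading term divides it; move 197/12x_2^2 to the remainder.
  leading term x_2: no divisor's leading term divides it; move -6147/11x_2 to the remainder.
  leading term 1: no divisor's leading term divides it; move 25759/44 to the remainder.
  remainder -1420/33x_2^3 + 197/12x_2^2 - 6147/11x_2 + 25759/44 ≠ 0; add h_5 = -1420/33x_2^3 + 197/12x_2^2 - 6147/11x_2 + 25759/44 to the basis.

S(f_2,f_3): lcm = x_1x_2. S = -31/2x_1 + 8x_2^2 + 9x_2 + 121/2.
  leading term x_1: subtract (31/1320)·h_4 from -31/2x_1 + 8x_2^2 + 9x_2 + 121/2 → 217/2640x_2^3 + 139/60x_2^2 + 5781/880x_2 - 1973/220
  leading term x_2^3: subtract (-217/113600)·h_5 from 217/2640x_2^3 + 139/60x_2^2 + 5781/880x_2 - 1973/220 → 1066943/454400x_2^2 + 625011/113600x_2 - 3566987/454400
  leading term x_2^2: no divisor's leading term divides it; move 1066943/454400x_2^2 to the remainder.
  leading term x_2: no divisor's leading term divides it; move 625011/113600x_2 to the remainder.
  leading term 1: no divisor's leading term divides it; move -3566987/454400 to the remainder.
  remainder 1066943/454400x_2^2 + 625011/113600x_2 - 3566987/454400 ≠ 0; add h_6 = 1066943/454400x_2^2 + 625011/113600x_2 - 3566987/454400 to the basis.

S(f_1,h_4): lcm = x_1^2. S = -7/1320x_1x_2^3 + 11/30x_1x_2^2 + 1829/440x_1x_2 + 603/110x_1 - 7/2x_2^2 - 93/2.
  leading term x_1x_2^3: subtract (-7/1320x_2^2)·f_2 from -7/1320x_1x_2^3 + 11/30x_1x_2^2 + 1829/440x_1x_2 + 603/110x_1 - 7/2x_2^2 - 93/2 → 10/33x_1x_2^2 + 1829/440x_1x_2 + 603/110x_1 + 7/330x_2^4 + 7/440x_2^3 - 357/110x_2^2 - 93/2
  leading term x_1x_2^2: subtract (10/33x_2)·f_2 from 10/33x_1x_2^2 + 1829/440x_1x_2 + 603/110x_1 + 7/330x_2^4 + 7/440x_2^3 - 357/110x_2^2 - 93/2 → 3429/440x_1x_2 + 603/110x_1 + 7/330x_2^4 - 1579/1320x_2^3 - 457/110x_2^2 - 160/11x_2 - 93/2
  leading term x_1x_2: subtract (3429/440)·f_2 from 3429/440x_1x_2 + 603/110x_1 + 7/330x_2^4 - 1579/1320x_2^3 - 457/110x_2^2 - 160/11x_2 - 93/2 → 99x_1 + 7/330x_2^4 - 1579/1320x_2^3 - 1943/55x_2^2 - 1517/40x_2 - 46263/110
  leading term x_1: subtract (-3/20)·h_4 from 99x_1 + 7/330x_2^4 - 1579/1320x_2^3 - 1943/55x_2^2 - 1517/40x_2 - 46263/110 → 7/330x_2^4 - 284/165x_2^3 + 107/110x_2^2 - 112/5x_2 + 1272/55
  leading term x_2^4: subtract (-7/14200x_2)·h_5 from 7/330x_2^4 - 284/165x_2^3 + 107/110x_2^2 - 112/5x_2 + 1272/55 → -1070357/624800x_2^3 + 9901/14200x_2^2 - 13815207/624800x_2 + 1272/55
  leading term x_2^3: subtract (3211071/80656000)·h_5 from -1070357/624800x_2^3 + 9901/14200x_2^2 - 13815207/624800x_2 + 1272/55 → 14090391/322624000x_2^2 + 10987227/80656000x_2 - 58039299/322624000
  leading term x_2^2: subtract (14090391/757529530)·h_6 from 14090391/322624000x_2^2 + 10987227/80656000x_2 - 58039299/322624000 → 513397107/15150590600x_2 - 513397107/15150590600
  leading term x_2: no divisor's leading term divides it; move 513397107/15150590600x_2 to the remainder.
  leading term 1: no divisor's leading term divides it; move -513397107/15150590600 to the remainder.
  remainder 513397107/15150590600x_2 - 513397107/15150590600 ≠ 0; add h_7 = 513397107/15150590600x_2 - 513397107/15150590600 to the basis.

The other S-polynomials (S(f_2,h_4), S(f_3,h_4), S(f_1,h_5), S(f_2,h_5), S(f_3,h_5), S(h_4,h_5), S(f_1,h_6), S(f_2,h_6), S(f_3,h_6), S(h_4,h_6), S(h_5,h_6), S(f_1,h_7), S(f_2,h_7), S(f_3,h_7), S(h_4,h_7), S(h_5,h_7), S(h_6,h_7)) all reduce to 0 modulo the current basis, so we have a Gröbner basis.
Inter-reduce: drop elements whose leading term is divisible by another's, tail-reduce, and make monic.
Reduced Gröbner basis: {x_1 - 5, x_2 - 1}.

Elimination: the polynomial x_2 - 1 lies in the elimination ideal for x_2, so x_2 ∈ {1}. For each such x_2, the remaining basis elements (now univariate) give the rest of the solution.
  x_2 = 1: the earlier basis element becomes x_1 - 5 = 0, giving x_1 = 5 — point (5, 1).
Each listed point satisfies every original equation (direct substitution).
This is the nonlinear analogue of row-reducing a linear system.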